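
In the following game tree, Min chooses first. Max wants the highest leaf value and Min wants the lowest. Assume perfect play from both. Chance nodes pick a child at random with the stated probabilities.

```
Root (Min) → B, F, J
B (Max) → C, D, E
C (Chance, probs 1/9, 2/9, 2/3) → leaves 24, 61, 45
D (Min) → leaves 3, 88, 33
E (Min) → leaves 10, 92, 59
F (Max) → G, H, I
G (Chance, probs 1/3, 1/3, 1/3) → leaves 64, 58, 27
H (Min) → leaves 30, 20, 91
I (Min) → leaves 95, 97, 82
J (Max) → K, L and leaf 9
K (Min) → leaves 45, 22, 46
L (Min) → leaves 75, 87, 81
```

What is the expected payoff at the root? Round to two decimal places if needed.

46.22

C (Chance): 1/9·24 + 2/9·61 + 2/3·45 = 46.22
D (Min): min(3, 88, 33) = 3
E (Min): min(10, 92, 59) = 10
B (Max): max(46.22, 3, 10) = 46.22
G (Chance): 1/3·64 + 1/3·58 + 1/3·27 = 49.67
H (Min): min(30, 20, 91) = 20
I (Min): min(95, 97, 82) = 82
F (Max): max(49.67, 20, 82) = 82
K (Min): min(45, 22, 46) = 22
L (Min): min(75, 87, 81) = 75
J (Max): max(22, 75, 9) = 75
Root (Min): min(46.22, 82, 75) = 46.22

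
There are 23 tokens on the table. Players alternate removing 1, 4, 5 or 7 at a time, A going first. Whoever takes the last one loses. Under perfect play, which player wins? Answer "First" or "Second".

First

i:   0  1  2  3  4  5  6  7  8  9 10 11 12 13 14 15 16 17 18 19 20 21 22 23
     W  L  W  L  W  W  W  W  W  L  W  L  W  W  W  W  W  L  W  L  W  W  W  W
Position 23 is W, so the first player wins.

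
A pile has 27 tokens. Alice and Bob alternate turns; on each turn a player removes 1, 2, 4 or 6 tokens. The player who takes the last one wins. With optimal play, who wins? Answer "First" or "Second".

Second

Mark each pile size as W (mover wins) or L (mover loses):
i:   0  1  2  3  4  5  6  7  8  9 10 11 12 13 14 15 16 17 18 19 20 21 22 23 24 25 26 27
     L  W  W  L  W  W  W  W  L  W  W  L  W  W  W  W  L  W  W  L  W  W  W  W  L  W  W  L
Position 27 is L, so the second player wins.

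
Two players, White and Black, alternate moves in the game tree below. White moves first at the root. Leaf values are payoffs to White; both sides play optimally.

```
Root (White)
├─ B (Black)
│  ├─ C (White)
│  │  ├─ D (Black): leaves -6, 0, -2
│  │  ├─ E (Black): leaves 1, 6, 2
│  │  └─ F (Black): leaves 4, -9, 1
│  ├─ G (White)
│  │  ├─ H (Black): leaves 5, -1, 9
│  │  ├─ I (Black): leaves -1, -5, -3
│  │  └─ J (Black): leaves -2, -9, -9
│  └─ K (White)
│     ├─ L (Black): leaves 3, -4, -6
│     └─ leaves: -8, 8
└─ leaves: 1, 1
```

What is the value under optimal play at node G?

H: min(5, -1, 9) = -1
I: min(-1, -5, -3) = -5
J: min(-2, -9, -9) = -9
G: max(-1, -5, -9) = -1

-1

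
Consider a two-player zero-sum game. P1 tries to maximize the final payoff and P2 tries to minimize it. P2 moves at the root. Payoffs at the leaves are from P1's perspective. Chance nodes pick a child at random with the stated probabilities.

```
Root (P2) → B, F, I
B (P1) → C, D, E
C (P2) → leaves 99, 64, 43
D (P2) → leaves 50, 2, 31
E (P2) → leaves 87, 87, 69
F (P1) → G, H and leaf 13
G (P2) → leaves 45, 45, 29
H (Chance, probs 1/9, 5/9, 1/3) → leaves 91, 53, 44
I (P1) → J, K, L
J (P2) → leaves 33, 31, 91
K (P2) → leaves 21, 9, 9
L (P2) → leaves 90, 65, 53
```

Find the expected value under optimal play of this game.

C (P2): min(99, 64, 43) = 43
D (P2): min(50, 2, 31) = 2
E (P2): min(87, 87, 69) = 69
B (P1): max(43, 2, 69) = 69
G (P2): min(45, 45, 29) = 29
H (Chance): 1/9·91 + 5/9·53 + 1/3·44 = 54.22
F (P1): max(29, 54.22, 13) = 54.22
J (P2): min(33, 31, 91) = 31
K (P2): min(21, 9, 9) = 9
L (P2): min(90, 65, 53) = 53
I (P1): max(31, 9, 53) = 53
Root (P2): min(69, 54.22, 53) = 53

53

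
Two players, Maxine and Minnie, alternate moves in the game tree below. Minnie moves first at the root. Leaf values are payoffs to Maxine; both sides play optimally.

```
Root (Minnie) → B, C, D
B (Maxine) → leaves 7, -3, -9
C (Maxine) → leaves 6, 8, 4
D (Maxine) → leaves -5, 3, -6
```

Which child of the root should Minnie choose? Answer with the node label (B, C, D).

B (Maxine): max(7, -3, -9) = 7
C (Maxine): max(6, 8, 4) = 8
D (Maxine): max(-5, 3, -6) = 3
Root (Minnie): min(7, 8, 3) = 3
Minnie picks the child with the lowest value: D (value 3).

D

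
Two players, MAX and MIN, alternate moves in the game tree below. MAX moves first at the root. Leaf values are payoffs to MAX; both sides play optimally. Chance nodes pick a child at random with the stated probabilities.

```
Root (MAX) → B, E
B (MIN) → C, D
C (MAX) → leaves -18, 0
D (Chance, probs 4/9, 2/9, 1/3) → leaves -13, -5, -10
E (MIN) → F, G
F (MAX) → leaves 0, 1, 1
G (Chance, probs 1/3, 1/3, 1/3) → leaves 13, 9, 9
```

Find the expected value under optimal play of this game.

1

C (MAX): max(-18, 0) = 0
D (Chance): 4/9·-13 + 2/9·-5 + 1/3·-10 = -10.22
B (MIN): min(0, -10.22) = -10.22
F (MAX): max(0, 1, 1) = 1
G (Chance): 1/3·13 + 1/3·9 + 1/3·9 = 10.33
E (MIN): min(1, 10.33) = 1
Root (MAX): max(-10.22, 1) = 1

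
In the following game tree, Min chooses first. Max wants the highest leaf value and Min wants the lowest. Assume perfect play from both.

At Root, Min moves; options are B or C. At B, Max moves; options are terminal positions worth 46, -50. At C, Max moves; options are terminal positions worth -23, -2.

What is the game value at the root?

B (Max): max(46, -50) = 46
C (Max): max(-23, -2) = -2
Root (Min): min(46, -2) = -2

-2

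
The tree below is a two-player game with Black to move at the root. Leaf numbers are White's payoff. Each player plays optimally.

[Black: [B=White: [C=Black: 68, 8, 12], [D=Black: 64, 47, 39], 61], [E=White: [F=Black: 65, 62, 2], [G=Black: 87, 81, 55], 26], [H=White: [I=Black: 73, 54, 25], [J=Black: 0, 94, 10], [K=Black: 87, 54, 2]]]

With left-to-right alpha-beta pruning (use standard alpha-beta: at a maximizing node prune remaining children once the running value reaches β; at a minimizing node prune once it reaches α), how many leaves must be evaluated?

C [α=-∞,β=+∞]: v=8
D [α=8,β=+∞]: v=39
B [α=-∞,β=+∞]: v=61
F [α=-∞,β=61]: v=2
G [α=2,β=61]: v=55
E [α=-∞,β=61]: v=55
I [α=-∞,β=55]: v=25
J [α=25,β=55]: v=0 after child 1 ≤ α → α-cutoff, skip 2
K [α=25,β=55]: v=2
H [α=-∞,β=55]: v=25
Root [α=-∞,β=+∞]: v=25
Leaves evaluated: 21 of 23.

21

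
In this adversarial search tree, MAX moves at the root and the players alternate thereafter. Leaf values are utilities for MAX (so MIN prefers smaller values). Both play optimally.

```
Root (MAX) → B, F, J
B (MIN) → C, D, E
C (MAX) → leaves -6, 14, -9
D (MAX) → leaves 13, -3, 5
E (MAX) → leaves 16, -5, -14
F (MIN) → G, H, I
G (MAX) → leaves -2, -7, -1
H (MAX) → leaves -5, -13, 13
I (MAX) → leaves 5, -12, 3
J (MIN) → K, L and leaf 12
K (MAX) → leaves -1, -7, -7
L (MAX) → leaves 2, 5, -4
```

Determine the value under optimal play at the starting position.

13

C (MAX): max(-6, 14, -9) = 14
D (MAX): max(13, -3, 5) = 13
E (MAX): max(16, -5, -14) = 16
B (MIN): min(14, 13, 16) = 13
G (MAX): max(-2, -7, -1) = -1
H (MAX): max(-5, -13, 13) = 13
I (MAX): max(5, -12, 3) = 5
F (MIN): min(-1, 13, 5) = -1
K (MAX): max(-1, -7, -7) = -1
L (MAX): max(2, 5, -4) = 5
J (MIN): min(-1, 5, 12) = -1
Root (MAX): max(13, -1, -1) = 13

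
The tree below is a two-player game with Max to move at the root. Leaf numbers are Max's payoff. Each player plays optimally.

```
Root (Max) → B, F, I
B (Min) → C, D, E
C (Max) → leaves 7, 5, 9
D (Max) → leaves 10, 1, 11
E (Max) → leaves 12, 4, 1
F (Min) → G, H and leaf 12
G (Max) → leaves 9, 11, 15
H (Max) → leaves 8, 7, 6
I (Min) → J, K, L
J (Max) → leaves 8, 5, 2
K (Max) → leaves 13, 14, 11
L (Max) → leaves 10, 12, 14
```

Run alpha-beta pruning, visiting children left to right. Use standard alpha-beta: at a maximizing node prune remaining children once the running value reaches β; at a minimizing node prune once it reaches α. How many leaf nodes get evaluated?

C [α=-∞,β=+∞]: v=9
D [α=-∞,β=9]: v=10 after child 1 ≥ β → β-cutoff, skip 2
E [α=-∞,β=9]: v=12 after child 1 ≥ β → β-cutoff, skip 2
B [α=-∞,β=+∞]: v=9
G [α=9,β=+∞]: v=15
H [α=9,β=15]: v=8
F [α=9,β=+∞]: v=8 after child 2 ≤ α → α-cutoff, skip 1
J [α=9,β=+∞]: v=8
I [α=9,β=+∞]: v=8 after child 1 ≤ α → α-cutoff, skip 2
Root [α=-∞,β=+∞]: v=9
Leaves evaluated: 14 of 25.

14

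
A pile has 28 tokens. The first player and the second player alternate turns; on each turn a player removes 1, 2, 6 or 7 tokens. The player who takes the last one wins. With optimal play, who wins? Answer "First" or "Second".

i:   0  1  2  3  4  5  6  7  8  9 10 11 12 13 14 15 16 17 18 19 20 21 22 23 24 25 26 27 28
     L  W  W  L  W  W  W  W  L  W  W  L  W  W  W  W  L  W  W  L  W  W  W  W  L  W  W  L  W
Position 28 is W, so the first player wins.

First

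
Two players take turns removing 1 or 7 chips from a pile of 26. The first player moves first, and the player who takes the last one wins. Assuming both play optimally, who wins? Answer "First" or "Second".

Compute winning (W) and losing (L) positions by backward induction:
i:   0  1  2  3  4  5  6  7  8  9 10 11 12 13 14 15 16 17 18 19 20 21 22 23 24 25 26
     L  W  L  W  L  W  L  W  L  W  L  W  L  W  L  W  L  W  L  W  L  W  L  W  L  W  L
Position 26 is L, so the second player wins.

Second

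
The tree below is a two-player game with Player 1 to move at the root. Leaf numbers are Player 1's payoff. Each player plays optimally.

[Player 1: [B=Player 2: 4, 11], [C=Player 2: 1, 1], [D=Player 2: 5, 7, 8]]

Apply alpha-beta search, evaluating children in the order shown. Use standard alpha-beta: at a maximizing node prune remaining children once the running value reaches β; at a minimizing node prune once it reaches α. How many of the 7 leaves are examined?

6

B [α=-∞,β=+∞]: v=4
C [α=4,β=+∞]: v=1 after child 1 ≤ α → α-cutoff, skip 1
D [α=4,β=+∞]: v=5
Root [α=-∞,β=+∞]: v=5
Leaves evaluated: 6 of 7.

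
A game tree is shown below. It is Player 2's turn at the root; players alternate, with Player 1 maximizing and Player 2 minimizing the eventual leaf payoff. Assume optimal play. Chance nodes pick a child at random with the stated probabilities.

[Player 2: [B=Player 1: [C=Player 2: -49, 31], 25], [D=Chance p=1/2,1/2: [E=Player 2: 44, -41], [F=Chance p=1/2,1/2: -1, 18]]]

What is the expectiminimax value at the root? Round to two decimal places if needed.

-16.25

C (Player 2): min(-49, 31) = -49
B (Player 1): max(-49, 25) = 25
E (Player 2): min(44, -41) = -41
F (Chance): 1/2·-1 + 1/2·18 = 8.5
D (Chance): 1/2·-41 + 1/2·8.5 = -16.25
Root (Player 2): min(25, -16.25) = -16.25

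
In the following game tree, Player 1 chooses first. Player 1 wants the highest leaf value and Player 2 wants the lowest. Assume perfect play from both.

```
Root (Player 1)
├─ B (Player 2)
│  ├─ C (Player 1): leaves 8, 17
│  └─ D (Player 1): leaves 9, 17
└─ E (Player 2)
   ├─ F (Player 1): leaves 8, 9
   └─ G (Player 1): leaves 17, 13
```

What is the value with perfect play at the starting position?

C (Player 1): max(8, 17) = 17
D (Player 1): max(9, 17) = 17
B (Player 2): min(17, 17) = 17
F (Player 1): max(8, 9) = 9
G (Player 1): max(17, 13) = 17
E (Player 2): min(9, 17) = 9
Root (Player 1): max(17, 9) = 17

17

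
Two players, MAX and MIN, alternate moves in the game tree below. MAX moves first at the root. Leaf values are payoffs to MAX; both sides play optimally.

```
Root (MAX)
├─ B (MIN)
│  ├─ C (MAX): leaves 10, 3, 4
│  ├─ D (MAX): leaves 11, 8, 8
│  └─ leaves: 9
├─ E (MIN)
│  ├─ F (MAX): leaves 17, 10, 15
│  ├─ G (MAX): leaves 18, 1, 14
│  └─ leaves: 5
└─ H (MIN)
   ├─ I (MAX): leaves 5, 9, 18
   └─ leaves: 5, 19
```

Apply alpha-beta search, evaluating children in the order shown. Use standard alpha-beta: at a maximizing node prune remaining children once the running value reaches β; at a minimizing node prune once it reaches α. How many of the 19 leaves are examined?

14

C [α=-∞,β=+∞]: v=10
D [α=-∞,β=10]: v=11 after child 1 ≥ β → β-cutoff, skip 2
B [α=-∞,β=+∞]: v=9
F [α=9,β=+∞]: v=17
G [α=9,β=17]: v=18 after child 1 ≥ β → β-cutoff, skip 2
E [α=9,β=+∞]: v=5
I [α=9,β=+∞]: v=18
H [α=9,β=+∞]: v=5 after child 2 ≤ α → α-cutoff, skip 1
Root [α=-∞,β=+∞]: v=9
Leaves evaluated: 14 of 19.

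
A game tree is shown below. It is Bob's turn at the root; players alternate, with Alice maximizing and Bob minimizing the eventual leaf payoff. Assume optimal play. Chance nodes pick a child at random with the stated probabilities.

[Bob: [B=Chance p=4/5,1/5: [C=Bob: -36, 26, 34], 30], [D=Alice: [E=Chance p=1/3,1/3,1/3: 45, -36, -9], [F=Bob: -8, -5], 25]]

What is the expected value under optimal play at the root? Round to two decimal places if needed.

-22.8

C (Bob): min(-36, 26, 34) = -36
B (Chance): 4/5·-36 + 1/5·30 = -22.8
E (Chance): 1/3·45 + 1/3·-36 + 1/3·-9 = 0
F (Bob): min(-8, -5) = -8
D (Alice): max(0, -8, 25) = 25
Root (Bob): min(-22.8, 25) = -22.8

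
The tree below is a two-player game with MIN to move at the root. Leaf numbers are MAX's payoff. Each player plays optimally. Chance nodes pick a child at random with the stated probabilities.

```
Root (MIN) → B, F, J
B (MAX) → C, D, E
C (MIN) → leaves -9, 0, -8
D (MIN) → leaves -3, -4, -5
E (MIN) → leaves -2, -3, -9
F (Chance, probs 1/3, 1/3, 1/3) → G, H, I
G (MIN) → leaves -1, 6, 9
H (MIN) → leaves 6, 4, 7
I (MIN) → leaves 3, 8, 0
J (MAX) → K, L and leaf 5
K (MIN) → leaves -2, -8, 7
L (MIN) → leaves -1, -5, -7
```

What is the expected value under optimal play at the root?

-5

C (MIN): min(-9, 0, -8) = -9
D (MIN): min(-3, -4, -5) = -5
E (MIN): min(-2, -3, -9) = -9
B (MAX): max(-9, -5, -9) = -5
G (MIN): min(-1, 6, 9) = -1
H (MIN): min(6, 4, 7) = 4
I (MIN): min(3, 8, 0) = 0
F (Chance): 1/3·-1 + 1/3·4 + 1/3·0 = 1
K (MIN): min(-2, -8, 7) = -8
L (MIN): min(-1, -5, -7) = -7
J (MAX): max(-8, -7, 5) = 5
Root (MIN): min(-5, 1, 5) = -5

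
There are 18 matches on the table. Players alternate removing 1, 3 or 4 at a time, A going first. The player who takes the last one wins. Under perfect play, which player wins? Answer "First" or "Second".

Compute winning (W) and losing (L) positions by backward induction:
i:   0  1  2  3  4  5  6  7  8  9 10 11 12 13 14 15 16 17 18
     L  W  L  W  W  W  W  L  W  L  W  W  W  W  L  W  L  W  W
Position 18 is W, so the first player wins.

First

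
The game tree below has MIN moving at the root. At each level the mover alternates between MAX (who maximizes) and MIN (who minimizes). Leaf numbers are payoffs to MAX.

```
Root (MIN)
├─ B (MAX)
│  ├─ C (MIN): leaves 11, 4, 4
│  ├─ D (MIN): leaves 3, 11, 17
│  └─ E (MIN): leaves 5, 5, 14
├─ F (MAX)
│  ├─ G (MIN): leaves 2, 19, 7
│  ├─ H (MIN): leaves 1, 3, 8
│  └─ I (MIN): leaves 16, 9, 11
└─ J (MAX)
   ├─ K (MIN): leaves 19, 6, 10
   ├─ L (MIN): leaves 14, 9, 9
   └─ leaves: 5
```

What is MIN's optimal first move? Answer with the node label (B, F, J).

C (MIN): min(11, 4, 4) = 4
D (MIN): min(3, 11, 17) = 3
E (MIN): min(5, 5, 14) = 5
B (MAX): max(4, 3, 5) = 5
G (MIN): min(2, 19, 7) = 2
H (MIN): min(1, 3, 8) = 1
I (MIN): min(16, 9, 11) = 9
F (MAX): max(2, 1, 9) = 9
K (MIN): min(19, 6, 10) = 6
L (MIN): min(14, 9, 9) = 9
J (MAX): max(6, 9, 5) = 9
Root (MIN): min(5, 9, 9) = 5
MIN picks the child with the lowest value: B (value 5).

B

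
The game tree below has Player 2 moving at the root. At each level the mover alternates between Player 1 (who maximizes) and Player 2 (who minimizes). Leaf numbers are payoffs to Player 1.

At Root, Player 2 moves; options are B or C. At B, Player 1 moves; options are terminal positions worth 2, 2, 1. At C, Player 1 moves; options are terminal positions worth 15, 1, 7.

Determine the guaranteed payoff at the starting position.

B (Player 1): max(2, 2, 1) = 2
C (Player 1): max(15, 1, 7) = 15
Root (Player 2): min(2, 15) = 2

2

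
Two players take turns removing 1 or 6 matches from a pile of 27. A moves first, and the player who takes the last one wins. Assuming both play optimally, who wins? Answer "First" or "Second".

Positions where the player to move wins (W) vs loses (L):
i:   0  1  2  3  4  5  6  7  8  9 10 11 12 13 14 15 16 17 18 19 20 21 22 23 24 25 26 27
     L  W  L  W  L  W  W  L  W  L  W  L  W  W  L  W  L  W  L  W  W  L  W  L  W  L  W  W
Position 27 is W, so the first player wins.

First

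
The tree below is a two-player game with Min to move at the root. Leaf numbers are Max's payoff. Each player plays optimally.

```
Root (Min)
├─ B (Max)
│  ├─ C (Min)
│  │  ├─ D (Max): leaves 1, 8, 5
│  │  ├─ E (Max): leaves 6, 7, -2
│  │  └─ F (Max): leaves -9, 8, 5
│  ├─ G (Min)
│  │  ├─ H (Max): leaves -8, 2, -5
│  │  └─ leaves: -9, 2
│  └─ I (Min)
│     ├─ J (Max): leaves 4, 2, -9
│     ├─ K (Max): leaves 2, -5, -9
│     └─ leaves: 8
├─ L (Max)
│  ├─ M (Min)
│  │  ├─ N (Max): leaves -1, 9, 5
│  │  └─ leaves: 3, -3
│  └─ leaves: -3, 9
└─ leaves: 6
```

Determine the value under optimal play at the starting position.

D (Max): max(1, 8, 5) = 8
E (Max): max(6, 7, -2) = 7
F (Max): max(-9, 8, 5) = 8
C (Min): min(8, 7, 8) = 7
H (Max): max(-8, 2, -5) = 2
G (Min): min(2, -9, 2) = -9
J (Max): max(4, 2, -9) = 4
K (Max): max(2, -5, -9) = 2
I (Min): min(4, 2, 8) = 2
B (Max): max(7, -9, 2) = 7
N (Max): max(-1, 9, 5) = 9
M (Min): min(9, 3, -3) = -3
L (Max): max(-3, -3, 9) = 9
Root (Min): min(7, 9, 6) = 6

6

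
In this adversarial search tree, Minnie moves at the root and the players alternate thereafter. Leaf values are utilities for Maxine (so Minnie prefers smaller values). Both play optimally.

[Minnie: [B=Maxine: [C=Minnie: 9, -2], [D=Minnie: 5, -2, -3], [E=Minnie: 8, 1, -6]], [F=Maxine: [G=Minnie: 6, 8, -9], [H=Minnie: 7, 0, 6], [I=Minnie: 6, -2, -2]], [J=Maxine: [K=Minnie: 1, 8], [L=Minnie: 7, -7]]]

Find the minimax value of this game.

-2

C (Minnie): min(9, -2) = -2
D (Minnie): min(5, -2, -3) = -3
E (Minnie): min(8, 1, -6) = -6
B (Maxine): max(-2, -3, -6) = -2
G (Minnie): min(6, 8, -9) = -9
H (Minnie): min(7, 0, 6) = 0
I (Minnie): min(6, -2, -2) = -2
F (Maxine): max(-9, 0, -2) = 0
K (Minnie): min(1, 8) = 1
L (Minnie): min(7, -7) = -7
J (Maxine): max(1, -7) = 1
Root (Minnie): min(-2, 0, 1) = -2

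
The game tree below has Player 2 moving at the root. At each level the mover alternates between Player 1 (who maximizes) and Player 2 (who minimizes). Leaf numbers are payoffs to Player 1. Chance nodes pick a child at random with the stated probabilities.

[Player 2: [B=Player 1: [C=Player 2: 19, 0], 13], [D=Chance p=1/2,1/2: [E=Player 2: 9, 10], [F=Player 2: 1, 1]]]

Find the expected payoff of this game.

5

C (Player 2): min(19, 0) = 0
B (Player 1): max(0, 13) = 13
E (Player 2): min(9, 10) = 9
F (Player 2): min(1, 1) = 1
D (Chance): 1/2·9 + 1/2·1 = 5
Root (Player 2): min(13, 5) = 5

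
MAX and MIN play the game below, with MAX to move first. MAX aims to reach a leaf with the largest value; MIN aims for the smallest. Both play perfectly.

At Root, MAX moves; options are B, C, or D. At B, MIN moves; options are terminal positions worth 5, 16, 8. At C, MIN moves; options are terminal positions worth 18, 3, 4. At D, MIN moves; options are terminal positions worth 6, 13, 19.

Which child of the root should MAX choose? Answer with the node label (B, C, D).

D

B (MIN): min(5, 16, 8) = 5
C (MIN): min(18, 3, 4) = 3
D (MIN): min(6, 13, 19) = 6
Root (MAX): max(5, 3, 6) = 6
MAX picks the child with the highest value: D (value 6).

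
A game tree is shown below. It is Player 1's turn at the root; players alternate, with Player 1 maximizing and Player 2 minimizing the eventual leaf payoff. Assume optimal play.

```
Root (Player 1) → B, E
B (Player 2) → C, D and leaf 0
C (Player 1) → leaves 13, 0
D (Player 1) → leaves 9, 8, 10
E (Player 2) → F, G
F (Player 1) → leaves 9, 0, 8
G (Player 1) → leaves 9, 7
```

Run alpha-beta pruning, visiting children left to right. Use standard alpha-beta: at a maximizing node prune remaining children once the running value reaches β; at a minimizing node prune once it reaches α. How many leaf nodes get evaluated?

10

C [α=-∞,β=+∞]: v=13
D [α=-∞,β=13]: v=10
B [α=-∞,β=+∞]: v=0
F [α=0,β=+∞]: v=9
G [α=0,β=9]: v=9 after child 1 ≥ β → β-cutoff, skip 1
E [α=0,β=+∞]: v=9
Root [α=-∞,β=+∞]: v=9
Leaves evaluated: 10 of 11.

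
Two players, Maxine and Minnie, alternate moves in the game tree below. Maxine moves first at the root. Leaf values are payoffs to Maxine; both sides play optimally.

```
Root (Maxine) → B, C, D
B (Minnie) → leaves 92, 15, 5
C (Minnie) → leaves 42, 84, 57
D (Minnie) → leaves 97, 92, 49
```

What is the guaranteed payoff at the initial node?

B (Minnie): min(92, 15, 5) = 5
C (Minnie): min(42, 84, 57) = 42
D (Minnie): min(97, 92, 49) = 49
Root (Maxine): max(5, 42, 49) = 49

49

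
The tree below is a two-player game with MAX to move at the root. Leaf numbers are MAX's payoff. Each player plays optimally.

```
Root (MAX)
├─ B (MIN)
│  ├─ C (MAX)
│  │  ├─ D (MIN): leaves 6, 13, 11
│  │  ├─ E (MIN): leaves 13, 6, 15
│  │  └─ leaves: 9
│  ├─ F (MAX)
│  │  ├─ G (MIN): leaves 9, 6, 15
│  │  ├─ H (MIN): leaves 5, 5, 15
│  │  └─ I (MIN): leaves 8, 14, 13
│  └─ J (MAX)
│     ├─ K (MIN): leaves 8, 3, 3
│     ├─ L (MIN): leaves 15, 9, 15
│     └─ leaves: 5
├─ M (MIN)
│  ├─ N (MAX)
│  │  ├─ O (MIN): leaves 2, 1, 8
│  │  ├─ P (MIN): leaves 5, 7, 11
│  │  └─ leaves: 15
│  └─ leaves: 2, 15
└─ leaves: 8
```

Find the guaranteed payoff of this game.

D (MIN): min(6, 13, 11) = 6
E (MIN): min(13, 6, 15) = 6
C (MAX): max(6, 6, 9) = 9
G (MIN): min(9, 6, 15) = 6
H (MIN): min(5, 5, 15) = 5
I (MIN): min(8, 14, 13) = 8
F (MAX): max(6, 5, 8) = 8
K (MIN): min(8, 3, 3) = 3
L (MIN): min(15, 9, 15) = 9
J (MAX): max(3, 9, 5) = 9
B (MIN): min(9, 8, 9) = 8
O (MIN): min(2, 1, 8) = 1
P (MIN): min(5, 7, 11) = 5
N (MAX): max(1, 5, 15) = 15
M (MIN): min(15, 2, 15) = 2
Root (MAX): max(8, 2, 8) = 8

8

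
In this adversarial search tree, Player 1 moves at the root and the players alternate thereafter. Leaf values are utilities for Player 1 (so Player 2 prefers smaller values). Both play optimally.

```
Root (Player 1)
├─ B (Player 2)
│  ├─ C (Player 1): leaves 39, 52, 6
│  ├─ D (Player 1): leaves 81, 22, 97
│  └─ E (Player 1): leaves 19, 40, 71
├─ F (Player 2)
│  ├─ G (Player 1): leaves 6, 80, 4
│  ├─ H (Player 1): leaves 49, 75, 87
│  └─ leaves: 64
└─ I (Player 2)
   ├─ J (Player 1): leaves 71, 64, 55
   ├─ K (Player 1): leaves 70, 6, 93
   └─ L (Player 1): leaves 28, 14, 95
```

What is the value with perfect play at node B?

52

C: max(39, 52, 6) = 52
D: max(81, 22, 97) = 97
E: max(19, 40, 71) = 71
B: min(52, 97, 71) = 52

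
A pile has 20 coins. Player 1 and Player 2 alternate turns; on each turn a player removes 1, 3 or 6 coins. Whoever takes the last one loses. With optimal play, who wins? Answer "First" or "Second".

Compute winning (W) and losing (L) positions by backward induction:
i:   0  1  2  3  4  5  6  7  8  9 10 11 12 13 14 15 16 17 18 19 20
     W  L  W  L  W  L  W  W  W  W  L  W  L  W  L  W  W  W  W  L  W
Position 20 is W, so the first player wins.

First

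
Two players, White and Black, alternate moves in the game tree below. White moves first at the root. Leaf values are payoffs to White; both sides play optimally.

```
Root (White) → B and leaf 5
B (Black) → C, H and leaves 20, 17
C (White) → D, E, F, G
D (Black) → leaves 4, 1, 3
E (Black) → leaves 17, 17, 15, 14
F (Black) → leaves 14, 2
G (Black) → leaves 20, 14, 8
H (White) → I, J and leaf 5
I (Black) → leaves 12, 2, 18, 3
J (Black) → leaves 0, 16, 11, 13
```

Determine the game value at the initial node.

D (Black): min(4, 1, 3) = 1
E (Black): min(17, 17, 15, 14) = 14
F (Black): min(14, 2) = 2
G (Black): min(20, 14, 8) = 8
C (White): max(1, 14, 2, 8) = 14
I (Black): min(12, 2, 18, 3) = 2
J (Black): min(0, 16, 11, 13) = 0
H (White): max(2, 0, 5) = 5
B (Black): min(14, 5, 20, 17) = 5
Root (White): max(5, 5) = 5

5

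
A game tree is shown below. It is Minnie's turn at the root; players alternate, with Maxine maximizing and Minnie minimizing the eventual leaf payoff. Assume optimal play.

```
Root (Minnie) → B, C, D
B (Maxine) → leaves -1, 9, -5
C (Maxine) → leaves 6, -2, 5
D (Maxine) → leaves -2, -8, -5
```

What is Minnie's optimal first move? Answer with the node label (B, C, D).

B (Maxine): max(-1, 9, -5) = 9
C (Maxine): max(6, -2, 5) = 6
D (Maxine): max(-2, -8, -5) = -2
Root (Minnie): min(9, 6, -2) = -2
Minnie picks the child with the lowest value: D (value -2).

D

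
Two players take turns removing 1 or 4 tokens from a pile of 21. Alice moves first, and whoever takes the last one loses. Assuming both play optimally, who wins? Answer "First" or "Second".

Compute winning (W) and losing (L) positions by backward induction:
i:   0  1  2  3  4  5  6  7  8  9 10 11 12 13 14 15 16 17 18 19 20 21
     W  L  W  L  W  W  L  W  L  W  W  L  W  L  W  W  L  W  L  W  W  L
Position 21 is L, so the second player wins.

Second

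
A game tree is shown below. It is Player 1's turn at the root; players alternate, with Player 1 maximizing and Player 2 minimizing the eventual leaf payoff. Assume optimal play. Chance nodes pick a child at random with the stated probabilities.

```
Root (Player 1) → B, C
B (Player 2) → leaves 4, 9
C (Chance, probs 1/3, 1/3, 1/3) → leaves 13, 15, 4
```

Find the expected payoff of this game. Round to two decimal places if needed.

10.67

B (Player 2): min(4, 9) = 4
C (Chance): 1/3·13 + 1/3·15 + 1/3·4 = 10.67
Root (Player 1): max(4, 10.67) = 10.67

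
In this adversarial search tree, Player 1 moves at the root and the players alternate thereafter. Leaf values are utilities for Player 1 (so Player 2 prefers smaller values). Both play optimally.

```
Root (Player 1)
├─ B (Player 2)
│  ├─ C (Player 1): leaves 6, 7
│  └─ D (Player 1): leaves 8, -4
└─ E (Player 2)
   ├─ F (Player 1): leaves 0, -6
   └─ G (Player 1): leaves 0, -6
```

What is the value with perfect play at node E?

F: max(0, -6) = 0
G: max(0, -6) = 0
E: min(0, 0) = 0

0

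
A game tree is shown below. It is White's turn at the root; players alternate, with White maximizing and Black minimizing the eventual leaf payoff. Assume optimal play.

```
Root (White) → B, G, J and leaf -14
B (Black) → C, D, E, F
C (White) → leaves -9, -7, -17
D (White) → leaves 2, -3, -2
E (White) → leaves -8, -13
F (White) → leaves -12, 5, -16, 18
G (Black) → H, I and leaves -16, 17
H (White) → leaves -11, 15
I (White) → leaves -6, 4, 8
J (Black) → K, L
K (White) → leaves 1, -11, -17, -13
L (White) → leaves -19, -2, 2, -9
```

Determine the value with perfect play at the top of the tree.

1

C (White): max(-9, -7, -17) = -7
D (White): max(2, -3, -2) = 2
E (White): max(-8, -13) = -8
F (White): max(-12, 5, -16, 18) = 18
B (Black): min(-7, 2, -8, 18) = -8
H (White): max(-11, 15) = 15
I (White): max(-6, 4, 8) = 8
G (Black): min(15, 8, -16, 17) = -16
K (White): max(1, -11, -17, -13) = 1
L (White): max(-19, -2, 2, -9) = 2
J (Black): min(1, 2) = 1
Root (White): max(-8, -16, 1, -14) = 1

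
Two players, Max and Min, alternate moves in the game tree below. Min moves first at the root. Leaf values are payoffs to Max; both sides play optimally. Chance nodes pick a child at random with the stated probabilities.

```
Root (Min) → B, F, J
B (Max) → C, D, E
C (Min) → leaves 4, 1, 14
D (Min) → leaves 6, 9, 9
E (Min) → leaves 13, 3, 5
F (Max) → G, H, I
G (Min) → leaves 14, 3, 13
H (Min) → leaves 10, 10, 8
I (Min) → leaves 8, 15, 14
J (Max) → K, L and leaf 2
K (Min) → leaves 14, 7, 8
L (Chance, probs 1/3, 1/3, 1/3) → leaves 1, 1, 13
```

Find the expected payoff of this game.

C (Min): min(4, 1, 14) = 1
D (Min): min(6, 9, 9) = 6
E (Min): min(13, 3, 5) = 3
B (Max): max(1, 6, 3) = 6
G (Min): min(14, 3, 13) = 3
H (Min): min(10, 10, 8) = 8
I (Min): min(8, 15, 14) = 8
F (Max): max(3, 8, 8) = 8
K (Min): min(14, 7, 8) = 7
L (Chance): 1/3·1 + 1/3·1 + 1/3·13 = 5
J (Max): max(7, 5, 2) = 7
Root (Min): min(6, 8, 7) = 6

6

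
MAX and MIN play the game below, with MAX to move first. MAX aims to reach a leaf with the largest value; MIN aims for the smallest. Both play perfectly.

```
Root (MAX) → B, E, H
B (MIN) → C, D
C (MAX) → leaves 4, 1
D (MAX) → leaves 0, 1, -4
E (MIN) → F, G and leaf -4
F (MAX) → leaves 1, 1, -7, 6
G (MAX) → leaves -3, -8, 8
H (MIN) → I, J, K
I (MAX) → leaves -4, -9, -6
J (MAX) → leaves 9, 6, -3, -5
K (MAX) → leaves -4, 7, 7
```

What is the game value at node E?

-4

F: max(1, 1, -7, 6) = 6
G: max(-3, -8, 8) = 8
E: min(6, 8, -4) = -4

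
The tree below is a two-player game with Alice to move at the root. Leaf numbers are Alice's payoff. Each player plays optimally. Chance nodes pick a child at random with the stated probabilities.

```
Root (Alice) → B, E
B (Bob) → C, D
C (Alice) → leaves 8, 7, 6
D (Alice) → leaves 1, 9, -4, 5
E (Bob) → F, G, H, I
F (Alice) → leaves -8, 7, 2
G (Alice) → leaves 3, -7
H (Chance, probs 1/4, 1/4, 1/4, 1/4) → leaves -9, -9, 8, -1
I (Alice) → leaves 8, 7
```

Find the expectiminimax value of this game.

8

C (Alice): max(8, 7, 6) = 8
D (Alice): max(1, 9, -4, 5) = 9
B (Bob): min(8, 9) = 8
F (Alice): max(-8, 7, 2) = 7
G (Alice): max(3, -7) = 3
H (Chance): 1/4·-9 + 1/4·-9 + 1/4·8 + 1/4·-1 = -2.75
I (Alice): max(8, 7) = 8
E (Bob): min(7, 3, -2.75, 8) = -2.75
Root (Alice): max(8, -2.75) = 8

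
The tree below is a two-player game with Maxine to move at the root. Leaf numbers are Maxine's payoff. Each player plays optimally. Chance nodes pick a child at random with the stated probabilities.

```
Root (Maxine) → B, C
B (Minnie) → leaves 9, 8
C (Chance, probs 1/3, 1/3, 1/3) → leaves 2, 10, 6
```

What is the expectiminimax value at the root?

8

B (Minnie): min(9, 8) = 8
C (Chance): 1/3·2 + 1/3·10 + 1/3·6 = 6
Root (Maxine): max(8, 6) = 8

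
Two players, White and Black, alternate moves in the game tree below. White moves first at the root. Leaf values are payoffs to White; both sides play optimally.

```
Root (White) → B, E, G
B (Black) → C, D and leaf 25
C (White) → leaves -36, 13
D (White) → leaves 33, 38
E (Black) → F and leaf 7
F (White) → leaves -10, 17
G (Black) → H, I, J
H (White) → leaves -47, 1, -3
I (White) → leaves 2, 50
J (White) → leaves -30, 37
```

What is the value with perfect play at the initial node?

13

C (White): max(-36, 13) = 13
D (White): max(33, 38) = 38
B (Black): min(13, 38, 25) = 13
F (White): max(-10, 17) = 17
E (Black): min(17, 7) = 7
H (White): max(-47, 1, -3) = 1
I (White): max(2, 50) = 50
J (White): max(-30, 37) = 37
G (Black): min(1, 50, 37) = 1
Root (White): max(13, 7, 1) = 13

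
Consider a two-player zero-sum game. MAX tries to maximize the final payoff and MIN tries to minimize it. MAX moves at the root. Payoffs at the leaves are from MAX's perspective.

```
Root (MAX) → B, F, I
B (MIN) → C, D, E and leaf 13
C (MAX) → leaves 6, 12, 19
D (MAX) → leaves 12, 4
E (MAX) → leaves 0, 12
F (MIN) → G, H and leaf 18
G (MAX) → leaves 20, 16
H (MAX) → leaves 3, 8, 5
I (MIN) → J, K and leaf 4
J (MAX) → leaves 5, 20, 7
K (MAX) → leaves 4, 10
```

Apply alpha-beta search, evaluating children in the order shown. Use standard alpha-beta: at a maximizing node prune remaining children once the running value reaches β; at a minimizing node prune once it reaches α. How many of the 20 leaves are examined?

C [α=-∞,β=+∞]: v=19
D [α=-∞,β=19]: v=12
E [α=-∞,β=12]: v=12
B [α=-∞,β=+∞]: v=12
G [α=12,β=+∞]: v=20
H [α=12,β=20]: v=8
F [α=12,β=+∞]: v=8 after child 2 ≤ α → α-cutoff, skip 1
J [α=12,β=+∞]: v=20
K [α=12,β=20]: v=10
I [α=12,β=+∞]: v=10 after child 2 ≤ α → α-cutoff, skip 1
Root [α=-∞,β=+∞]: v=12
Leaves evaluated: 18 of 20.

18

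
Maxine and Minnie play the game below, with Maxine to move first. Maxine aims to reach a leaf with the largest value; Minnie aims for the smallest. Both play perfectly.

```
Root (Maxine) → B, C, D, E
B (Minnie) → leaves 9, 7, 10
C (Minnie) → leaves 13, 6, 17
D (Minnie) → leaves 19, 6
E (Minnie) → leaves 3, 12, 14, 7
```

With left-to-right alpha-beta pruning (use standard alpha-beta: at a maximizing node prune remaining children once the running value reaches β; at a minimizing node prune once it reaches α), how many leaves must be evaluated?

8

B [α=-∞,β=+∞]: v=7
C [α=7,β=+∞]: v=6 after child 2 ≤ α → α-cutoff, skip 1
D [α=7,β=+∞]: v=6
E [α=7,β=+∞]: v=3 after child 1 ≤ α → α-cutoff, skip 3
Root [α=-∞,β=+∞]: v=7
Leaves evaluated: 8 of 12.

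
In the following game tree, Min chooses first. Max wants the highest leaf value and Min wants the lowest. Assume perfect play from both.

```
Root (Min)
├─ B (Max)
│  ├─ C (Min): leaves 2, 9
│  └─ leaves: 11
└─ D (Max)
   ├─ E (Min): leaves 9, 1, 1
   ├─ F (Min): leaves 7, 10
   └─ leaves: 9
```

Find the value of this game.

9

C (Min): min(2, 9) = 2
B (Max): max(2, 11) = 11
E (Min): min(9, 1, 1) = 1
F (Min): min(7, 10) = 7
D (Max): max(1, 7, 9) = 9
Root (Min): min(11, 9) = 9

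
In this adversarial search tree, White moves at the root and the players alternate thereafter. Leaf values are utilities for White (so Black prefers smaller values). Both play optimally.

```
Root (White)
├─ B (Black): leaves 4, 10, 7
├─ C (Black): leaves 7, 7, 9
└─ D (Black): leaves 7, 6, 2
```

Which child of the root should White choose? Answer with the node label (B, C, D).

C

B (Black): min(4, 10, 7) = 4
C (Black): min(7, 7, 9) = 7
D (Black): min(7, 6, 2) = 2
Root (White): max(4, 7, 2) = 7
White picks the child with the highest value: C (value 7).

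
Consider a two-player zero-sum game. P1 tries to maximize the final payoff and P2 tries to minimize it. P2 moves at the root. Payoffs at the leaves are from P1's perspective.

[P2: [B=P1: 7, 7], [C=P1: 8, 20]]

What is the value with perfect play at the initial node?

B (P1): max(7, 7) = 7
C (P1): max(8, 20) = 20
Root (P2): min(7, 20) = 7

7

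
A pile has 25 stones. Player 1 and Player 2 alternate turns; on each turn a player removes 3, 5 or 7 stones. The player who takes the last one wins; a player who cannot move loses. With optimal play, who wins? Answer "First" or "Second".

Positions where the player to move wins (W) vs loses (L):
i:   0  1  2  3  4  5  6  7  8  9 10 11 12 13 14 15 16 17 18 19 20 21 22 23 24 25
     L  L  L  W  W  W  W  W  W  W  L  L  L  W  W  W  W  W  W  W  L  L  L  W  W  W
Position 25 is W, so the first player wins.

First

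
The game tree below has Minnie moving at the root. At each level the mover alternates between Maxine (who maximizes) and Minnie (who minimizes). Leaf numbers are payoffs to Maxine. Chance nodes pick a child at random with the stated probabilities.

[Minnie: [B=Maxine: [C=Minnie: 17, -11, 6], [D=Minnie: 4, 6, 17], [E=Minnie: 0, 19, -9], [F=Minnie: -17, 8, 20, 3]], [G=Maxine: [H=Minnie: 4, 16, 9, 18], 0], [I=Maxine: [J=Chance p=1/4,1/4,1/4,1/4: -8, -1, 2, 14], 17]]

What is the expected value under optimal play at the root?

4

C (Minnie): min(17, -11, 6) = -11
D (Minnie): min(4, 6, 17) = 4
E (Minnie): min(0, 19, -9) = -9
F (Minnie): min(-17, 8, 20, 3) = -17
B (Maxine): max(-11, 4, -9, -17) = 4
H (Minnie): min(4, 16, 9, 18) = 4
G (Maxine): max(4, 0) = 4
J (Chance): 1/4·-8 + 1/4·-1 + 1/4·2 + 1/4·14 = 1.75
I (Maxine): max(1.75, 17) = 17
Root (Minnie): min(4, 4, 17) = 4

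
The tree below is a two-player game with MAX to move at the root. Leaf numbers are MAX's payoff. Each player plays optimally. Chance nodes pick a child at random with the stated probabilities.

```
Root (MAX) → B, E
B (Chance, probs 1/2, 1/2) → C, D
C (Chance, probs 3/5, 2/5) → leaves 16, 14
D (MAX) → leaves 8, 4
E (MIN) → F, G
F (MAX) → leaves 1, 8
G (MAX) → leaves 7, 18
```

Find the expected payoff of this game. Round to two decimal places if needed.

C (Chance): 3/5·16 + 2/5·14 = 15.2
D (MAX): max(8, 4) = 8
B (Chance): 1/2·15.2 + 1/2·8 = 11.6
F (MAX): max(1, 8) = 8
G (MAX): max(7, 18) = 18
E (MIN): min(8, 18) = 8
Root (MAX): max(11.6, 8) = 11.6

11.6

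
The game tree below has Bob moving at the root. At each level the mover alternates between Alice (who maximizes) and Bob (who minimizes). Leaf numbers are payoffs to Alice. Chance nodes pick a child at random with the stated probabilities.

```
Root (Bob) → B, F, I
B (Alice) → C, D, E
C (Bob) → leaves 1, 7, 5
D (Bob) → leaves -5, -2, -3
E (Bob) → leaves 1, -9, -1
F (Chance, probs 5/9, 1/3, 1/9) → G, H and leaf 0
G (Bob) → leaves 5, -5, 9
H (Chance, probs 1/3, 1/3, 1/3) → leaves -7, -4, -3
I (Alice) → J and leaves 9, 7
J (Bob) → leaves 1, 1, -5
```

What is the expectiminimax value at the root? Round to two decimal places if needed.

C (Bob): min(1, 7, 5) = 1
D (Bob): min(-5, -2, -3) = -5
E (Bob): min(1, -9, -1) = -9
B (Alice): max(1, -5, -9) = 1
G (Bob): min(5, -5, 9) = -5
H (Chance): 1/3·-7 + 1/3·-4 + 1/3·-3 = -4.67
F (Chance): 5/9·-5 + 1/3·-4.67 + 1/9·0 = -4.33
J (Bob): min(1, 1, -5) = -5
I (Alice): max(-5, 9, 7) = 9
Root (Bob): min(1, -4.33, 9) = -4.33

-4.33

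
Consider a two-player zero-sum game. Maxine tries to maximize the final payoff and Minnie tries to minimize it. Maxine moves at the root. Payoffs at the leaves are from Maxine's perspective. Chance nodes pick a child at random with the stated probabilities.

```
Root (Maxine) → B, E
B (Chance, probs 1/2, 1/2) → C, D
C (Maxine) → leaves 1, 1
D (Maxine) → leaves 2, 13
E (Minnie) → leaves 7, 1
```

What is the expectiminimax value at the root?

C (Maxine): max(1, 1) = 1
D (Maxine): max(2, 13) = 13
B (Chance): 1/2·1 + 1/2·13 = 7
E (Minnie): min(7, 1) = 1
Root (Maxine): max(7, 1) = 7

7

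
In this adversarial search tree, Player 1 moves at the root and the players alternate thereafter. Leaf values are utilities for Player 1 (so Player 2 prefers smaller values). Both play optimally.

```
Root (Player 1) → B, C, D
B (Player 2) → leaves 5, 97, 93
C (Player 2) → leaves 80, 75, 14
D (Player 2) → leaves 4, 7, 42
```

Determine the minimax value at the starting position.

14

B (Player 2): min(5, 97, 93) = 5
C (Player 2): min(80, 75, 14) = 14
D (Player 2): min(4, 7, 42) = 4
Root (Player 1): max(5, 14, 4) = 14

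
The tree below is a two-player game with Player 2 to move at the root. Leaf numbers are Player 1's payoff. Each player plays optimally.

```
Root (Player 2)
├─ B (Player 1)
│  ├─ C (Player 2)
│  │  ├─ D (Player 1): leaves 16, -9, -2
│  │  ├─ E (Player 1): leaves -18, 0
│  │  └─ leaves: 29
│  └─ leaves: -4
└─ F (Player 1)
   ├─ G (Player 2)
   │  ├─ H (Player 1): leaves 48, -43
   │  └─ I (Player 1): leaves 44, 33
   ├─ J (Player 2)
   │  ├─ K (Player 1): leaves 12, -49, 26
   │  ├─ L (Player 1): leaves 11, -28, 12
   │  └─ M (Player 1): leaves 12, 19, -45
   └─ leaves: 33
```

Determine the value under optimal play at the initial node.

D (Player 1): max(16, -9, -2) = 16
E (Player 1): max(-18, 0) = 0
C (Player 2): min(16, 0, 29) = 0
B (Player 1): max(0, -4) = 0
H (Player 1): max(48, -43) = 48
I (Player 1): max(44, 33) = 44
G (Player 2): min(48, 44) = 44
K (Player 1): max(12, -49, 26) = 26
L (Player 1): max(11, -28, 12) = 12
M (Player 1): max(12, 19, -45) = 19
J (Player 2): min(26, 12, 19) = 12
F (Player 1): max(44, 12, 33) = 44
Root (Player 2): min(0, 44) = 0

0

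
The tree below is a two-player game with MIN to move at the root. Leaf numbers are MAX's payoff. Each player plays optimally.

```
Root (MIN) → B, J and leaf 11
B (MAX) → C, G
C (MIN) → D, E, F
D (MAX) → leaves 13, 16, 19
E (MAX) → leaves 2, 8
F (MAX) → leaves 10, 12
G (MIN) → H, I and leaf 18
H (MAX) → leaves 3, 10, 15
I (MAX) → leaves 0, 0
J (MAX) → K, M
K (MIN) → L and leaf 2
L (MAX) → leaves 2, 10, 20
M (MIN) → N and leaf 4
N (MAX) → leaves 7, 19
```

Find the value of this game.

4

D (MAX): max(13, 16, 19) = 19
E (MAX): max(2, 8) = 8
F (MAX): max(10, 12) = 12
C (MIN): min(19, 8, 12) = 8
H (MAX): max(3, 10, 15) = 15
I (MAX): max(0, 0) = 0
G (MIN): min(15, 0, 18) = 0
B (MAX): max(8, 0) = 8
L (MAX): max(2, 10, 20) = 20
K (MIN): min(20, 2) = 2
N (MAX): max(7, 19) = 19
M (MIN): min(19, 4) = 4
J (MAX): max(2, 4) = 4
Root (MIN): min(8, 4, 11) = 4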